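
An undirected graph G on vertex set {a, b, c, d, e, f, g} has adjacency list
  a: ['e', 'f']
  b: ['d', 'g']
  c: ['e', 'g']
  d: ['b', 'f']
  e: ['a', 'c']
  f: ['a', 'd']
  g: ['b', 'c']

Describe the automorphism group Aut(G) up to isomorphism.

G is 2-regular and connected on 7 vertices, i.e. the cycle C_7. C_7 has 7 rotations and 7 reflections, so Aut(C_7) ≅ D_7 of order 14.

D_7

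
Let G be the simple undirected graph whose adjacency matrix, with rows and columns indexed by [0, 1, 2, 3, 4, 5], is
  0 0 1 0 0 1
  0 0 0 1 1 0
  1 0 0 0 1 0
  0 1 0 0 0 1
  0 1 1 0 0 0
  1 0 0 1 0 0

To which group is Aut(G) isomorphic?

D_6

G is 2-regular and connected on 6 vertices, i.e. the cycle C_6. The automorphisms of the 6-cycle are exactly the symmetries of a regular 6-gon: the dihedral group D_6, |D_6| = 12.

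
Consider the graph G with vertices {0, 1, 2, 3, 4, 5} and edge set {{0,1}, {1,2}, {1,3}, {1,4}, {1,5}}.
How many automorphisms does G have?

Vertex 1 has degree 5 and every other vertex has degree 1, so G is the star K_{1,5} with centre 1. Any automorphism fixes the centre and permutes the 5 leaves freely, so Aut(G) ≅ S_5 of order 5! = 120.

120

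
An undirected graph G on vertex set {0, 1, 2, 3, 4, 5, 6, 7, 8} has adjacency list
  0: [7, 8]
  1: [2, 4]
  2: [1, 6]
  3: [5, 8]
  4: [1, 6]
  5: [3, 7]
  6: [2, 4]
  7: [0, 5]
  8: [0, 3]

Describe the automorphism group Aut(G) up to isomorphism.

G has two connected components, {0, 3, 5, 7, 8} and {1, 2, 4, 6}; each is 2-regular, so G = C_5 ⊔ C_4. No automorphism exchanges components of different sizes, hence Aut(G) is the direct product D_5 × D_4, order 80.

D_5 × D_4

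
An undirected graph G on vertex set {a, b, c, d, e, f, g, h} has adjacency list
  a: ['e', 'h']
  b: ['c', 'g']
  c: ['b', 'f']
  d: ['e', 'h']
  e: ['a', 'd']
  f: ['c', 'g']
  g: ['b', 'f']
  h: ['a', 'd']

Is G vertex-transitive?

G has two connected components, {b, c, f, g} and {a, d, e, h}; each is 2-regular, so G = C_4 ⊔ C_4. Aut of a disjoint union of two copies of C_4 is the wreath product D_4 ≀ Z_2, of order 2·8² = 128. Under this action every vertex can be carried to every other, so G is vertex-transitive.

Yes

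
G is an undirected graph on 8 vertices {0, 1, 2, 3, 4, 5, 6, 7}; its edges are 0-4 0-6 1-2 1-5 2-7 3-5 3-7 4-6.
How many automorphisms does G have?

60

G has two connected components, {1, 2, 3, 5, 7} and {0, 4, 6}; each is 2-regular, so G = C_5 ⊔ C_3. No automorphism exchanges components of different sizes, hence Aut(G) is the direct product D_5 × D_3, order 60.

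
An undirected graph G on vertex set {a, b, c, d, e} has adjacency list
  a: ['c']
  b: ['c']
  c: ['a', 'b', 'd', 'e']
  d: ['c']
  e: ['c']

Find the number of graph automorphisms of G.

Vertex c has degree 4 and every other vertex has degree 1, so G is the star K_{1,4} with centre c. Any automorphism fixes the centre and permutes the 4 leaves freely, so Aut(G) ≅ S_4 of order 4! = 24.

24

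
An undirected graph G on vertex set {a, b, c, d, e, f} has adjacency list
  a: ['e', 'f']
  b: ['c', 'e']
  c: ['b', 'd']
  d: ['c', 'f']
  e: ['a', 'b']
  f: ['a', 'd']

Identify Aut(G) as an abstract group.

Every vertex has degree 2 and the graph is connected, so G is the 6-cycle C_6. C_6 has 6 rotations and 6 reflections, so Aut(C_6) ≅ D_6 of order 12.

D_6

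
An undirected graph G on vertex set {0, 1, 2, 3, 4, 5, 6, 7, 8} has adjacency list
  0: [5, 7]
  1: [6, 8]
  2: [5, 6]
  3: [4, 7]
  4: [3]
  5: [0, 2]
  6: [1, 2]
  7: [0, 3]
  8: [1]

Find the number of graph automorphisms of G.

The degree sequence is [2, 2, 2, 2, 1, 2, 2, 2, 1]; the two degree-1 vertices 4 and 8 are the ends of a path, so G = P_9. The only nontrivial automorphism of a path is the end-to-end reflection, so Aut(G) ≅ Z_2.

2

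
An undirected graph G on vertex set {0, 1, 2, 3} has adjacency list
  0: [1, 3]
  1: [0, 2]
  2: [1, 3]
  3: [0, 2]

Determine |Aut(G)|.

8

G is 2-regular and bipartite on 2^2 = 4 vertices with girth 4; it is the hypercube graph Q_2. Aut(Q_2) consists of the signed permutations of the 2 coordinate axes: 2! permutations times 2^2 sign flips, so |Aut| = 2^2·2! = 8.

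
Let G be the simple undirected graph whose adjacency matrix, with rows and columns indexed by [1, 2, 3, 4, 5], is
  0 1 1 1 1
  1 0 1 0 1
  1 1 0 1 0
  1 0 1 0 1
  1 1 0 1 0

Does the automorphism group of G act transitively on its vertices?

No

Vertex 1 is the only vertex of degree 4, so every automorphism fixes it; G is not vertex-transitive.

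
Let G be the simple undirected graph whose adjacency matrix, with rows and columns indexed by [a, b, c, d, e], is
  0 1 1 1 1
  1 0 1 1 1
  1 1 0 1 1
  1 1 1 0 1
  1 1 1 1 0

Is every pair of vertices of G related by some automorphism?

Yes

All 5 vertices are pairwise adjacent: G = K_5. Any permutation of the 5 vertices preserves K_5, so Aut(K_5) = S_5 of order 5! = 120. Under this action every vertex can be carried to every other, so G is vertex-transitive.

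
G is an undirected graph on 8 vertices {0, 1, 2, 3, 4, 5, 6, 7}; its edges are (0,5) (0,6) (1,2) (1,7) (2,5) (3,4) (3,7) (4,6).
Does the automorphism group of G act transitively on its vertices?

Yes

G is 2-regular and connected on 8 vertices, i.e. the cycle C_8. The automorphisms of the 8-cycle are exactly the symmetries of a regular 8-gon: the dihedral group D_8, |D_8| = 16. Under this action every vertex can be carried to every other, so G is vertex-transitive.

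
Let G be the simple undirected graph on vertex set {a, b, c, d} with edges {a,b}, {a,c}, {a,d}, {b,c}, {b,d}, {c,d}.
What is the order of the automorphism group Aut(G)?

Every vertex has degree 3, so G is the complete graph K_4. Every bijection on the vertex set is an automorphism of K_4; hence Aut(K_4) ≅ S_4, order 24.

24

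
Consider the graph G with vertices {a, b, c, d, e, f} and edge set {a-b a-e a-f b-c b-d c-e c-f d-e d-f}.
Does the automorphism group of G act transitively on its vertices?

Yes

G is 3-regular and bipartite with parts {b, e, f} and {a, c, d} (each part is independent and every cross-pair is an edge), so G = K_{3,3}. Each part can be permuted independently (S_3 × S_3) and the two equal-size parts can also be swapped, giving (S_3 × S_3) ⋊ Z_2 of order 2·(3!)² = 72. This group acts transitively on the 6 vertices.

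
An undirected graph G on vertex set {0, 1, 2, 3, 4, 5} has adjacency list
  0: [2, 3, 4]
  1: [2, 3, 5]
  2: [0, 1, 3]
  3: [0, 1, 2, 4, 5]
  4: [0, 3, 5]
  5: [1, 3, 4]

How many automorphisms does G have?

10

Vertex 3 is the unique vertex of degree 5; the remaining 5 vertices each have degree 3 and induce a cycle, so G is the wheel on 6 vertices with hub 3. With the hub fixed, the remaining symmetry is that of the rim cycle C_5, giving the dihedral group D_5.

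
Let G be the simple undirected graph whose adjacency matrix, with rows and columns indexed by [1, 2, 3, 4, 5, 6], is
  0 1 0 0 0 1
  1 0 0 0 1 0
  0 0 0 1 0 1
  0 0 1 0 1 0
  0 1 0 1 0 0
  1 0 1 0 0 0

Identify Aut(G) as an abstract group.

D_6

Every vertex has degree 2 and the graph is connected, so G is the 6-cycle C_6. C_6 has 6 rotations and 6 reflections, so Aut(C_6) ≅ D_6 of order 12.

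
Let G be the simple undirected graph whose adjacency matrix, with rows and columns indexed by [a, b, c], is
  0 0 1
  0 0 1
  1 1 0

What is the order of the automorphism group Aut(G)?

The degree sequence is [1, 1, 2]; the two degree-1 vertices a and b are the ends of a path, so G = P_3. The only nontrivial automorphism of a path is the end-to-end reflection, so Aut(G) ≅ Z_2.

2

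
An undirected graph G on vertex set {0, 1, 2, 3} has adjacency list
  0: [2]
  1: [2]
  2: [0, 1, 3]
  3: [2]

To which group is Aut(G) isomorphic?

Vertex 2 has degree 3 and every other vertex has degree 1, so G is the star K_{1,3} with centre 2. Any automorphism fixes the centre and permutes the 3 leaves freely, so Aut(G) ≅ S_3 of order 3! = 6.

S_3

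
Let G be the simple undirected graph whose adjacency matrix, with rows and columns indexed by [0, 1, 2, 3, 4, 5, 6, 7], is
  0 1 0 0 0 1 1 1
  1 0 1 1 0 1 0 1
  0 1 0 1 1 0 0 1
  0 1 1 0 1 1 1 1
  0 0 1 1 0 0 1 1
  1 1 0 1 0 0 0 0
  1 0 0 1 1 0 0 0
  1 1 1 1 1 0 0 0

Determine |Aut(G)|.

Degrees alone do not determine every vertex (e.g. 0 and 2 both have degree 4), but their neighbour-degree multisets differ: N(0) has degrees [3, 3, 5, 5] while N(2) has degrees [4, 5, 5, 6]. Repeating this refinement separates all vertices, so the only automorphism is the identity.

1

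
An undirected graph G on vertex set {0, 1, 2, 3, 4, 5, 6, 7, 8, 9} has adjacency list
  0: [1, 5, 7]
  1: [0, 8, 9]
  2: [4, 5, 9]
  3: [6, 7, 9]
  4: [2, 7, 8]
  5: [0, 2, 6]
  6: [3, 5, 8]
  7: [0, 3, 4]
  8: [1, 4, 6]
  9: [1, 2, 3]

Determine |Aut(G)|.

G is 3-regular on 10 vertices with no triangles and no 4-cycles (girth 5): this is the Petersen graph. Viewing the Petersen graph as the Kneser graph K(5,2) — vertices are 2-subsets of {1,…,5}, edges join disjoint pairs — its automorphisms are exactly the permutations of the 5-element set, so Aut ≅ S_5 of order 120.

120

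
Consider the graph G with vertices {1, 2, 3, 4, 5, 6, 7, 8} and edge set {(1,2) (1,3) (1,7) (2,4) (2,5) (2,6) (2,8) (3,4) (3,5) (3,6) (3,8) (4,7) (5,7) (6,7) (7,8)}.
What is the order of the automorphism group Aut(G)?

The vertices split by degree into {2, 3, 7} (degree 5) and {1, 4, 5, 6, 8} (degree 3); every edge runs between the two parts, so G is the complete bipartite graph K_{3,5}. Automorphisms preserve the bipartition setwise (since the parts differ in size) and act as S_5 × S_3 within it; |Aut| = 720.

720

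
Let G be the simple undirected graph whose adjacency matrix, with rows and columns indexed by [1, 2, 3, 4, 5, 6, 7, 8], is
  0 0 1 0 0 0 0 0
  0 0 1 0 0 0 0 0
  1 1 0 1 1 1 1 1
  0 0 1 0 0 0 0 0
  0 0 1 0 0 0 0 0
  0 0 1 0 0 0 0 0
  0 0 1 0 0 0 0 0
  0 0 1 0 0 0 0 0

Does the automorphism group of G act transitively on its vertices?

No

Vertex 3 is the only vertex of degree 7, so every automorphism fixes it; G is not vertex-transitive.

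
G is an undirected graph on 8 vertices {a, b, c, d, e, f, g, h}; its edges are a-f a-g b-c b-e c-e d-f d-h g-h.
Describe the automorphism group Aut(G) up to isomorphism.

G has two connected components, {a, d, f, g, h} and {b, c, e}; each is 2-regular, so G = C_5 ⊔ C_3. The components are non-isomorphic (different sizes), so Aut(G) = Aut(C_3) × Aut(C_5) = D_3 × D_5 of order 6·10 = 60.

D_3 × D_5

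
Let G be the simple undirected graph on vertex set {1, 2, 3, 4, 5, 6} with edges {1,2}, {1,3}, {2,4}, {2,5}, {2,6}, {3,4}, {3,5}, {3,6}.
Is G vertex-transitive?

No

Automorphisms preserve degree, but G has vertices of degree 2 and vertices of degree 4; no automorphism maps one to the other, so G is not vertex-transitive.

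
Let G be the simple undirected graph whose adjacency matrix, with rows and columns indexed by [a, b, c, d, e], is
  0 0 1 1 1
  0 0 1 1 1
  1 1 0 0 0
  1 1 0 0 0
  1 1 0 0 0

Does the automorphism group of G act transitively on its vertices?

Automorphisms preserve degree, but G has vertices of degree 2 and vertices of degree 3; no automorphism maps one to the other, so G is not vertex-transitive.

No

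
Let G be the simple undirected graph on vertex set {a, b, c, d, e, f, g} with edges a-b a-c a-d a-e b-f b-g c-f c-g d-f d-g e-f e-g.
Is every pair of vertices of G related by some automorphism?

Automorphisms preserve degree, but G has vertices of degree 3 and vertices of degree 4; no automorphism maps one to the other, so G is not vertex-transitive.

No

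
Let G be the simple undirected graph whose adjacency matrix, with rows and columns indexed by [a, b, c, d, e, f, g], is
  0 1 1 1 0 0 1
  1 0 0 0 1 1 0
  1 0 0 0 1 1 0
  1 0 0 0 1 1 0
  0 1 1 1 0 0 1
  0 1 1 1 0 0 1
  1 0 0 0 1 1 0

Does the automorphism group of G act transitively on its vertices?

Automorphisms preserve degree, but G has vertices of degree 3 and vertices of degree 4; no automorphism maps one to the other, so G is not vertex-transitive.

No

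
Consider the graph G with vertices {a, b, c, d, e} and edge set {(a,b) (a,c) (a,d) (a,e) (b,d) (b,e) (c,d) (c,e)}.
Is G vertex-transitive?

No

Vertex a is the only vertex of degree 4, so every automorphism fixes it; G is not vertex-transitive.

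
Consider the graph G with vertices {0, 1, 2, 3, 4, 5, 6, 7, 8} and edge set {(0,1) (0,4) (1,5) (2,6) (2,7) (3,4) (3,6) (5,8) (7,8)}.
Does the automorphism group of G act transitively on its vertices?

Yes

G is 2-regular and connected on 9 vertices, i.e. the cycle C_9. The automorphisms of the 9-cycle are exactly the symmetries of a regular 9-gon: the dihedral group D_9, |D_9| = 18. This group acts transitively on the 9 vertices.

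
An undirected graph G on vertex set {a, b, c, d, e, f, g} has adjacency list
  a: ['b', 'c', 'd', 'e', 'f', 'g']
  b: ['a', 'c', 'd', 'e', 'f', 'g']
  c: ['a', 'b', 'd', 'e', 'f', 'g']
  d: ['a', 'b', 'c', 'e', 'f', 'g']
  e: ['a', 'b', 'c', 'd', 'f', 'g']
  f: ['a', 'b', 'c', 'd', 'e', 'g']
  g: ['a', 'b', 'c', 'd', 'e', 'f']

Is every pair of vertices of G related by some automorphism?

All 7 vertices are pairwise adjacent: G = K_7. Any permutation of the 7 vertices preserves K_7, so Aut(K_7) = S_7 of order 7! = 5040. Under this action every vertex can be carried to every other, so G is vertex-transitive.

Yes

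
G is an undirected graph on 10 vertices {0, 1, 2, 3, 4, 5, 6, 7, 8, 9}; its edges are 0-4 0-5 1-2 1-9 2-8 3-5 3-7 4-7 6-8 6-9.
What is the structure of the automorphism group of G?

G has two connected components, {0, 3, 4, 5, 7} and {1, 2, 6, 8, 9}; each is 2-regular, so G = C_5 ⊔ C_5. Aut of a disjoint union of two copies of C_5 is the wreath product D_5 ≀ Z_2, of order 2·10² = 200.

D_5 ≀ Z_2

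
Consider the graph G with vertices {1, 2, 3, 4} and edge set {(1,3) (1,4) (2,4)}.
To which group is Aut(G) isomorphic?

the cyclic group of order 2

The degree sequence is [2, 1, 1, 2]; the two degree-1 vertices 2 and 3 are the ends of a path, so G = P_4. The only nontrivial automorphism of a path is the end-to-end reflection, so Aut(G) ≅ Z_2.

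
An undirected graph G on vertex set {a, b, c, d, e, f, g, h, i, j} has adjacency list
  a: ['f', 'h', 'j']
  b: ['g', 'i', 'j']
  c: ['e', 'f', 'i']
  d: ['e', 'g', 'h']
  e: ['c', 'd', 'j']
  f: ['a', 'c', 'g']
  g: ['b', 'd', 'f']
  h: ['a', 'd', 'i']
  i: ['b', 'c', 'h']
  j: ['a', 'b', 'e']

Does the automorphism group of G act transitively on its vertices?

Yes

G is 3-regular on 10 vertices with no triangles and no 4-cycles (girth 5): this is the Petersen graph. It is a classical fact that the Petersen graph has automorphism group S_5 (order 120), arising from its description as the Kneser graph K(5,2). This group acts transitively on the 10 vertices.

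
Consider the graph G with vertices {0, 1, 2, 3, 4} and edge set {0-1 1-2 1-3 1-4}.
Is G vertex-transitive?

No

Vertex 1 is the only vertex of degree 4, so every automorphism fixes it; G is not vertex-transitive.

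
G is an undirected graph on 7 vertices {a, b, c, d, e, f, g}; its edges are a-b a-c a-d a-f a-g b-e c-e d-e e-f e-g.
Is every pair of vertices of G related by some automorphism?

No

Automorphisms preserve degree, but G has vertices of degree 2 and vertices of degree 5; no automorphism maps one to the other, so G is not vertex-transitive.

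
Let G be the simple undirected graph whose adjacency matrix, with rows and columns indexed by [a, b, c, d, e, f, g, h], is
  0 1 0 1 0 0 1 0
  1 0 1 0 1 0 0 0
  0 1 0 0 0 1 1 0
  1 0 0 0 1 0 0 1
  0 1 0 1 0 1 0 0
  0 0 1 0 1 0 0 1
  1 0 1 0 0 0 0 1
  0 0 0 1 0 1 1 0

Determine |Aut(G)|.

G is 3-regular and bipartite on 2^3 = 8 vertices with girth 4; it is the hypercube graph Q_3. Aut(Q_3) consists of the signed permutations of the 3 coordinate axes: 3! permutations times 2^3 sign flips, so |Aut| = 2^3·3! = 48.

48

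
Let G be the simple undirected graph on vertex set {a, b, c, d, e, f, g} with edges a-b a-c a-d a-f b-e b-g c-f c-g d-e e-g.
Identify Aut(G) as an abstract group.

The degree sequence is [4, 3, 3, 2, 3, 2, 3]. Checking the degree-preserving permutations of the vertex set shows that none except the identity preserves every edge, so Aut(G) is trivial.

1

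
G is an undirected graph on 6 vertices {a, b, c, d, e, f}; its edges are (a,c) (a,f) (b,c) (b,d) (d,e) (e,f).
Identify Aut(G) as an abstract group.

Every vertex has degree 2 and the graph is connected, so G is the 6-cycle C_6. The automorphisms of the 6-cycle are exactly the symmetries of a regular 6-gon: the dihedral group D_6, |D_6| = 12.

the dihedral group of order 12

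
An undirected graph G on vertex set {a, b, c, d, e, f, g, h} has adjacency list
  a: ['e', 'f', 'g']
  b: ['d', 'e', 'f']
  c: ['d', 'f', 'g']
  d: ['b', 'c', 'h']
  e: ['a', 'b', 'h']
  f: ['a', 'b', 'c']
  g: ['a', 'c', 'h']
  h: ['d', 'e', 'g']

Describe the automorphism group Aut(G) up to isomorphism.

Z_2^3 ⋊ S_3

G is 3-regular and bipartite on 2^3 = 8 vertices with girth 4; it is the hypercube graph Q_3. Aut(Q_3) consists of the signed permutations of the 3 coordinate axes: 3! permutations times 2^3 sign flips, so |Aut| = 2^3·3! = 48.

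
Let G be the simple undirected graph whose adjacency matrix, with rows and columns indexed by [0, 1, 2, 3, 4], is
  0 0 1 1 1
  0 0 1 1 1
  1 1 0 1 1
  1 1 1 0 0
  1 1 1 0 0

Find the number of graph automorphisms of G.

Vertex 2 is the unique vertex of degree 4; the remaining 4 vertices each have degree 3 and induce a cycle, so G is the wheel on 5 vertices with hub 2. With the hub fixed, the remaining symmetry is that of the rim cycle C_4, giving the dihedral group D_4.

8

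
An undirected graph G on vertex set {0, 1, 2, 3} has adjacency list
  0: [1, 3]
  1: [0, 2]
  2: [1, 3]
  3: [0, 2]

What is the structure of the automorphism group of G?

G is 2-regular and bipartite on 2^2 = 4 vertices with girth 4; it is the hypercube graph Q_2. Aut(Q_2) consists of the signed permutations of the 2 coordinate axes: 2! permutations times 2^2 sign flips, so |Aut| = 2^2·2! = 8.

the dihedral group of order 8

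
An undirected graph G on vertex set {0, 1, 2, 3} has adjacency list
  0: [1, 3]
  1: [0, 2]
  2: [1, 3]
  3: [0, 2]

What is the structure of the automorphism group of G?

D_4

G is 2-regular and connected on 4 vertices, i.e. the cycle C_4. C_4 has 4 rotations and 4 reflections, so Aut(C_4) ≅ D_4 of order 8.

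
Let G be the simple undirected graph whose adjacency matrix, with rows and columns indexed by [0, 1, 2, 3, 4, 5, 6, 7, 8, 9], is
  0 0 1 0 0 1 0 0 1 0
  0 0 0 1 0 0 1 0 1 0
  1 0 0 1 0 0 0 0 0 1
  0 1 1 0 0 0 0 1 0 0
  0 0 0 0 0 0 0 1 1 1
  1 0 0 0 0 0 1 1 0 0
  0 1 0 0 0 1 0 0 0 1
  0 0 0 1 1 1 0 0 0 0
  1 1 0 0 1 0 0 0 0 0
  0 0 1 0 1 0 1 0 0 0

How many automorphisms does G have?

G is 3-regular on 10 vertices with no triangles and no 4-cycles (girth 5): this is the Petersen graph. It is a classical fact that the Petersen graph has automorphism group S_5 (order 120), arising from its description as the Kneser graph K(5,2).

120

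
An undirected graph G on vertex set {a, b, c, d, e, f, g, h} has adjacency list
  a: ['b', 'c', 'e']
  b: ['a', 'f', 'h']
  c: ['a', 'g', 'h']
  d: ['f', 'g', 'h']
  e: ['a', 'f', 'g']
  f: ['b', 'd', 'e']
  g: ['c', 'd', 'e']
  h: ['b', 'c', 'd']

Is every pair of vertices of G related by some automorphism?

G is 3-regular and bipartite on 2^3 = 8 vertices with girth 4; it is the hypercube graph Q_3. The symmetry group of the 3-cube is the hyperoctahedral group B_3 = Z_2 ≀ S_3, of order 2^3·3! = 48. Under this action every vertex can be carried to every other, so G is vertex-transitive.

Yes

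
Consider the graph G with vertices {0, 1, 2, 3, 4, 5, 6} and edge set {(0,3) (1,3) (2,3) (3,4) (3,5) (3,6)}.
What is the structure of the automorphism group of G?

Vertex 3 has degree 6 and every other vertex has degree 1, so G is the star K_{1,6} with centre 3. The 6 leaves are pairwise interchangeable while the centre is fixed, giving Aut(G) = S_6.

S_6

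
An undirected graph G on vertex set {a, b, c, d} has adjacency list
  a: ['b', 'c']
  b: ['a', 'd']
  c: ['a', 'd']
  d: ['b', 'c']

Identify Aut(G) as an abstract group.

G is 2-regular and bipartite on 2^2 = 4 vertices with girth 4; it is the hypercube graph Q_2. Aut(Q_2) consists of the signed permutations of the 2 coordinate axes: 2! permutations times 2^2 sign flips, so |Aut| = 2^2·2! = 8.

Z_2^2 ⋊ S_2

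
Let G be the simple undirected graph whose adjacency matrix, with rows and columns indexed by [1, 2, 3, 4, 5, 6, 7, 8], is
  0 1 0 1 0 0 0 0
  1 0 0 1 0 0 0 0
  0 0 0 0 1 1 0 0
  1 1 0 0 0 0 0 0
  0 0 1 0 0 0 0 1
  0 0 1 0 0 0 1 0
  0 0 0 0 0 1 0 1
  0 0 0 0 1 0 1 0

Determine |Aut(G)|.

G has two connected components, {3, 5, 6, 7, 8} and {1, 2, 4}; each is 2-regular, so G = C_5 ⊔ C_3. The components are non-isomorphic (different sizes), so Aut(G) = Aut(C_3) × Aut(C_5) = D_3 × D_5 of order 6·10 = 60.

60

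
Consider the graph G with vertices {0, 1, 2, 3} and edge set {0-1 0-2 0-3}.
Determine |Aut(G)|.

Vertex 0 has degree 3 and every other vertex has degree 1, so G is the star K_{1,3} with centre 0. Any automorphism fixes the centre and permutes the 3 leaves freely, so Aut(G) ≅ S_3 of order 3! = 6.

6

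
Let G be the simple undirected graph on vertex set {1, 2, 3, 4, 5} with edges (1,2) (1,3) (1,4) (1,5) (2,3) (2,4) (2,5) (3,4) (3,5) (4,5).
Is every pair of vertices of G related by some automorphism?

All 5 vertices are pairwise adjacent: G = K_5. Any permutation of the 5 vertices preserves K_5, so Aut(K_5) = S_5 of order 5! = 120. This group acts transitively on the 5 vertices.

Yes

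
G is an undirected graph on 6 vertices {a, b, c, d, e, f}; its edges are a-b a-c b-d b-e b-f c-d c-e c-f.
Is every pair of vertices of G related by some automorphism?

No

Automorphisms preserve degree, but G has vertices of degree 2 and vertices of degree 4; no automorphism maps one to the other, so G is not vertex-transitive.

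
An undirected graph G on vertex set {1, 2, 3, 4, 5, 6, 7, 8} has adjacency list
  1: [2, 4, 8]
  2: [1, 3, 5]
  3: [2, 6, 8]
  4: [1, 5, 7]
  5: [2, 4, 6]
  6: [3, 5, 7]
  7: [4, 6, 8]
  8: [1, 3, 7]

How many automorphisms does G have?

48

G is 3-regular and bipartite on 2^3 = 8 vertices with girth 4; it is the hypercube graph Q_3. Aut(Q_3) consists of the signed permutations of the 3 coordinate axes: 3! permutations times 2^3 sign flips, so |Aut| = 2^3·3! = 48.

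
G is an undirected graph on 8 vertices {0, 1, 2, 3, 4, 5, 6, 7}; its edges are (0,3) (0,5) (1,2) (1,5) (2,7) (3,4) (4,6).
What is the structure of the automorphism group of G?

Z_2

The degree sequence is [2, 2, 2, 2, 2, 2, 1, 1]; the two degree-1 vertices 6 and 7 are the ends of a path, so G = P_8. The only nontrivial automorphism of a path is the end-to-end reflection, so Aut(G) ≅ Z_2.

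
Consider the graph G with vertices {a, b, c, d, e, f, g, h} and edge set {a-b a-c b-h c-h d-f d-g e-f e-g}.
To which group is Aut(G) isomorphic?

D_4 ≀ Z_2

G has two connected components, {a, b, c, h} and {d, e, f, g}; each is 2-regular, so G = C_4 ⊔ C_4. Aut of a disjoint union of two copies of C_4 is the wreath product D_4 ≀ Z_2, of order 2·8² = 128.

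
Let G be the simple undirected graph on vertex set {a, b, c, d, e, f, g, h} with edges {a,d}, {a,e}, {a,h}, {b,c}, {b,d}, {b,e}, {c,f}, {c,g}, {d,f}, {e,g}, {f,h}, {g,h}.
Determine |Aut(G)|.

48

G is 3-regular and bipartite on 2^3 = 8 vertices with girth 4; it is the hypercube graph Q_3. The symmetry group of the 3-cube is the hyperoctahedral group B_3 = Z_2 ≀ S_3, of order 2^3·3! = 48.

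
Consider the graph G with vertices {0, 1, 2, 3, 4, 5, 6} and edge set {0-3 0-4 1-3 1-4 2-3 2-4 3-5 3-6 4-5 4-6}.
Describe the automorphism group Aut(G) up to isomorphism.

The vertices split by degree into {3, 4} (degree 5) and {0, 1, 2, 5, 6} (degree 2); every edge runs between the two parts, so G is the complete bipartite graph K_{2,5}. The parts have unequal sizes, so no automorphism swaps them; each part is permuted independently, giving S_5 × S_2 of order 5!·2! = 240.

S_5 × S_2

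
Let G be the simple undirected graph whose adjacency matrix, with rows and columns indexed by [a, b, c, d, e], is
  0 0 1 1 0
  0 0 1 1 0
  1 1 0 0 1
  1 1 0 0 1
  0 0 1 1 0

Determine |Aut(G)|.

The vertices split by degree into {c, d} (degree 3) and {a, b, e} (degree 2); every edge runs between the two parts, so G is the complete bipartite graph K_{2,3}. The parts have unequal sizes, so no automorphism swaps them; each part is permuted independently, giving S_3 × S_2 of order 3!·2! = 12.

12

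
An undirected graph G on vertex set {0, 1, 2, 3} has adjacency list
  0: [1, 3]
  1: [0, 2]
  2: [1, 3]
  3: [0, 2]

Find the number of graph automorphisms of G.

G is 2-regular and bipartite on 2^2 = 4 vertices with girth 4; it is the hypercube graph Q_2. The symmetry group of the 2-cube is the hyperoctahedral group B_2 = Z_2 ≀ S_2, of order 2^2·2! = 8.

8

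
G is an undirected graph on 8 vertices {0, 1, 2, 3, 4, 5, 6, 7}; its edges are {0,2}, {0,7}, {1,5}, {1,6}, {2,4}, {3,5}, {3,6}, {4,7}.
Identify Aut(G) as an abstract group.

D_4 ≀ Z_2

G has two connected components, {0, 2, 4, 7} and {1, 3, 5, 6}; each is 2-regular, so G = C_4 ⊔ C_4. Aut of a disjoint union of two copies of C_4 is the wreath product D_4 ≀ Z_2, of order 2·8² = 128.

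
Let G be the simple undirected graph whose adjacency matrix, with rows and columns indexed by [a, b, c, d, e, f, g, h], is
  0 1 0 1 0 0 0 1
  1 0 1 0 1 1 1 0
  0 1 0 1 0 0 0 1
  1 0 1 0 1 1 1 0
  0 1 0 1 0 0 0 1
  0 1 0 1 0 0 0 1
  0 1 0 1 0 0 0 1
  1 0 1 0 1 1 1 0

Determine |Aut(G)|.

The vertices split by degree into {b, d, h} (degree 5) and {a, c, e, f, g} (degree 3); every edge runs between the two parts, so G is the complete bipartite graph K_{3,5}. Automorphisms preserve the bipartition setwise (since the parts differ in size) and act as S_3 × S_5 within it; |Aut| = 720.

720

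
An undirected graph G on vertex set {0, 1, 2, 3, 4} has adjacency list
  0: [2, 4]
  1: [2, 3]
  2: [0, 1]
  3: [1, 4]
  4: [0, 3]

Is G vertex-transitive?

Every vertex has degree 2 and the graph is connected, so G is the 5-cycle C_5. C_5 has 5 rotations and 5 reflections, so Aut(C_5) ≅ D_5 of order 10. Under this action every vertex can be carried to every other, so G is vertex-transitive.

Yes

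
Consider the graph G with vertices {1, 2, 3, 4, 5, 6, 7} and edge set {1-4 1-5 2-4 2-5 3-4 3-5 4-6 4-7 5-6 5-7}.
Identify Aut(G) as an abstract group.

S_2 × S_5

The vertices split by degree into {4, 5} (degree 5) and {1, 2, 3, 6, 7} (degree 2); every edge runs between the two parts, so G is the complete bipartite graph K_{2,5}. The parts have unequal sizes, so no automorphism swaps them; each part is permuted independently, giving S_2 × S_5 of order 2!·5! = 240.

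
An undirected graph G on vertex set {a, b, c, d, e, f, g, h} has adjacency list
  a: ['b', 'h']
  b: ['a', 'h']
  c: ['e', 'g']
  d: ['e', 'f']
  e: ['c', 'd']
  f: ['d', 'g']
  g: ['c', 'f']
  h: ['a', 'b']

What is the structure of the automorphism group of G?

G has two connected components, {c, d, e, f, g} and {a, b, h}; each is 2-regular, so G = C_5 ⊔ C_3. The components are non-isomorphic (different sizes), so Aut(G) = Aut(C_3) × Aut(C_5) = D_3 × D_5 of order 6·10 = 60.

D_3 × D_5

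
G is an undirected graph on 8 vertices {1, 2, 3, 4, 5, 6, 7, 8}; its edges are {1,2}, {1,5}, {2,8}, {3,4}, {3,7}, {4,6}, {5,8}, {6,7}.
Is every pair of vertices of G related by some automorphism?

G has two connected components, {1, 2, 5, 8} and {3, 4, 6, 7}; each is 2-regular, so G = C_4 ⊔ C_4. Aut of a disjoint union of two copies of C_4 is the wreath product D_4 ≀ Z_2, of order 2·8² = 128. This group acts transitively on the 8 vertices.

Yes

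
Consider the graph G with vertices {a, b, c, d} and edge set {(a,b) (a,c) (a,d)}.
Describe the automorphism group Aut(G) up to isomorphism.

Vertex a has degree 3 and every other vertex has degree 1, so G is the star K_{1,3} with centre a. The 3 leaves are pairwise interchangeable while the centre is fixed, giving Aut(G) = S_3.

the symmetric group on 3 letters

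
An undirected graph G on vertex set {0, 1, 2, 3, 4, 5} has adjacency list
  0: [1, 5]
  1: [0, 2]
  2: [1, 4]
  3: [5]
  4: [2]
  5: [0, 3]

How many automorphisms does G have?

The degree sequence is [2, 2, 2, 1, 1, 2]; the two degree-1 vertices 3 and 4 are the ends of a path, so G = P_6. The only nontrivial automorphism of a path is the end-to-end reflection, so Aut(G) ≅ Z_2.

2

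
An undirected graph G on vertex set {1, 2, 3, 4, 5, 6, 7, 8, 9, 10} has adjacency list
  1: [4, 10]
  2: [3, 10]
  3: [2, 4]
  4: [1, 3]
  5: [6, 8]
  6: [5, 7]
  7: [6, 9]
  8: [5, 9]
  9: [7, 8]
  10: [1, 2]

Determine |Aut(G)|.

G has two connected components, {1, 2, 3, 4, 10} and {5, 6, 7, 8, 9}; each is 2-regular, so G = C_5 ⊔ C_5. Aut of a disjoint union of two copies of C_5 is the wreath product D_5 ≀ Z_2, of order 2·10² = 200.

200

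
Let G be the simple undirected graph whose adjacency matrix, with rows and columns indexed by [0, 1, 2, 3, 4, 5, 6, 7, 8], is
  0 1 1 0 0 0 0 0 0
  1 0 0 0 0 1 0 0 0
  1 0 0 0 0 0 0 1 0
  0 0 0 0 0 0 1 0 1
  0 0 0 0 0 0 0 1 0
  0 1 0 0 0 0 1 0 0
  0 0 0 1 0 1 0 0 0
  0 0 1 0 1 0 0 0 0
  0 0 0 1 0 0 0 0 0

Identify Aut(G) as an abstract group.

C_2

The degree sequence is [2, 2, 2, 2, 1, 2, 2, 2, 1]; the two degree-1 vertices 4 and 8 are the ends of a path, so G = P_9. A path has exactly one nontrivial symmetry — reversal — giving Aut(G) of order 2.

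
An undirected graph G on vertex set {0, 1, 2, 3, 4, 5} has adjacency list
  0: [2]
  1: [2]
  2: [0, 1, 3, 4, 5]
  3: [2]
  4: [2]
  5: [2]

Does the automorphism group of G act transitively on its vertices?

No

Vertex 2 is the only vertex of degree 5, so every automorphism fixes it; G is not vertex-transitive.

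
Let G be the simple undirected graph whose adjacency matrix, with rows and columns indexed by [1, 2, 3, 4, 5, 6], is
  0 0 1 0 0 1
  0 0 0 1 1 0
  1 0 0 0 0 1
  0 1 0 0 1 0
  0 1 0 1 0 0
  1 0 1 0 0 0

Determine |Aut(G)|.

72

G has two connected components, {2, 4, 5} and {1, 3, 6}; each is 2-regular, so G = C_3 ⊔ C_3. Aut of a disjoint union of two copies of C_3 is the wreath product D_3 ≀ Z_2, of order 2·6² = 72.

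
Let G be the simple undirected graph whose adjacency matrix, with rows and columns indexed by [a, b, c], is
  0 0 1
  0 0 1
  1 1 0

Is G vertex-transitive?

Vertex c is the only vertex of degree 2, so every automorphism fixes it; G is not vertex-transitive.

No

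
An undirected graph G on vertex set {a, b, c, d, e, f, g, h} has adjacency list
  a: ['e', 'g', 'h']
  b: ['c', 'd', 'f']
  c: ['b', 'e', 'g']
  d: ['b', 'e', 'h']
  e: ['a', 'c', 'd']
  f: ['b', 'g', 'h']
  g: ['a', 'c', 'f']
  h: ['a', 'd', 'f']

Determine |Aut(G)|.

48

G is 3-regular and bipartite on 2^3 = 8 vertices with girth 4; it is the hypercube graph Q_3. Aut(Q_3) consists of the signed permutations of the 3 coordinate axes: 3! permutations times 2^3 sign flips, so |Aut| = 2^3·3! = 48.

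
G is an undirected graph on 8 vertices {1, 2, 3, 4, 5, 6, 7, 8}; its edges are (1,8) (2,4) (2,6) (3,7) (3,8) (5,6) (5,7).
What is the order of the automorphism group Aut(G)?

The degree sequence is [1, 2, 2, 1, 2, 2, 2, 2]; the two degree-1 vertices 1 and 4 are the ends of a path, so G = P_8. A path has exactly one nontrivial symmetry — reversal — giving Aut(G) of order 2.

2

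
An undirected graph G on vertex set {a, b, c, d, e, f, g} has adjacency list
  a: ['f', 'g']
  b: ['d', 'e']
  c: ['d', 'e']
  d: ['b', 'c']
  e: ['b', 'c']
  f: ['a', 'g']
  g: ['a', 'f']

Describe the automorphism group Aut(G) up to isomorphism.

D_3 × D_4

G has two connected components, {b, c, d, e} and {a, f, g}; each is 2-regular, so G = C_4 ⊔ C_3. The components are non-isomorphic (different sizes), so Aut(G) = Aut(C_3) × Aut(C_4) = D_3 × D_4 of order 6·8 = 48.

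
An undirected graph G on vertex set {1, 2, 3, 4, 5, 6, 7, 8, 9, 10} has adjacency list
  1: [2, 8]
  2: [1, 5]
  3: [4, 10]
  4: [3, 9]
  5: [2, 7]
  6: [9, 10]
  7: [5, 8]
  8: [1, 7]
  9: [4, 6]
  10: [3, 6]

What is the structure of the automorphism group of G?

D_5 ≀ Z_2

G has two connected components, {3, 4, 6, 9, 10} and {1, 2, 5, 7, 8}; each is 2-regular, so G = C_5 ⊔ C_5. Aut of a disjoint union of two copies of C_5 is the wreath product D_5 ≀ Z_2, of order 2·10² = 200.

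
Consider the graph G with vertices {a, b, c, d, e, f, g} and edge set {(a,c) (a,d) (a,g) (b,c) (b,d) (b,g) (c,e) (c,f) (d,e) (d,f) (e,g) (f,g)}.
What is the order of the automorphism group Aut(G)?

The vertices split by degree into {c, d, g} (degree 4) and {a, b, e, f} (degree 3); every edge runs between the two parts, so G is the complete bipartite graph K_{3,4}. The parts have unequal sizes, so no automorphism swaps them; each part is permuted independently, giving S_4 × S_3 of order 4!·3! = 144.

144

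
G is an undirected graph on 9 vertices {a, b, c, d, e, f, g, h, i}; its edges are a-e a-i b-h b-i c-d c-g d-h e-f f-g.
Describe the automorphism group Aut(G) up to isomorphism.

D_9

G is 2-regular and connected on 9 vertices, i.e. the cycle C_9. The automorphisms of the 9-cycle are exactly the symmetries of a regular 9-gon: the dihedral group D_9, |D_9| = 18.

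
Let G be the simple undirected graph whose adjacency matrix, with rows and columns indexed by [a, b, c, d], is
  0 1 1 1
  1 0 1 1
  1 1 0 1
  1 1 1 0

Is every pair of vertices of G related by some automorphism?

Yes

All 4 vertices are pairwise adjacent: G = K_4. Every bijection on the vertex set is an automorphism of K_4; hence Aut(K_4) ≅ S_4, order 24. This group acts transitively on the 4 vertices.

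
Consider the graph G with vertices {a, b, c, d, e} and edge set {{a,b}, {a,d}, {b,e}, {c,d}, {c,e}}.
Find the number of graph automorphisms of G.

10

Every vertex has degree 2 and the graph is connected, so G is the 5-cycle C_5. C_5 has 5 rotations and 5 reflections, so Aut(C_5) ≅ D_5 of order 10.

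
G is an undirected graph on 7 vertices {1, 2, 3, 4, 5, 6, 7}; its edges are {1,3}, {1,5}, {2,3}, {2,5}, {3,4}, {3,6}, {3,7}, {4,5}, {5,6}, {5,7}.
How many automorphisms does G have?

240

The vertices split by degree into {3, 5} (degree 5) and {1, 2, 4, 6, 7} (degree 2); every edge runs between the two parts, so G is the complete bipartite graph K_{2,5}. The parts have unequal sizes, so no automorphism swaps them; each part is permuted independently, giving S_5 × S_2 of order 5!·2! = 240.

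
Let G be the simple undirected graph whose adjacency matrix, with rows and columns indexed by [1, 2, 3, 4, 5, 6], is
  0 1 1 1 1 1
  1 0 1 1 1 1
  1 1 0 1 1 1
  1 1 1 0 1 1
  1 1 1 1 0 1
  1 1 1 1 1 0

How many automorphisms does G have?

All 6 vertices are pairwise adjacent: G = K_6. Any permutation of the 6 vertices preserves K_6, so Aut(K_6) = S_6 of order 6! = 720.

720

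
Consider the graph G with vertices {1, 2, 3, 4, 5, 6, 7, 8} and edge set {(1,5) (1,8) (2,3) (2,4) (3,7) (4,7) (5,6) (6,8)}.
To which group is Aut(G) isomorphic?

G has two connected components, {2, 3, 4, 7} and {1, 5, 6, 8}; each is 2-regular, so G = C_4 ⊔ C_4. Aut of a disjoint union of two copies of C_4 is the wreath product D_4 ≀ Z_2, of order 2·8² = 128.

(D_4 × D_4) ⋊ Z_2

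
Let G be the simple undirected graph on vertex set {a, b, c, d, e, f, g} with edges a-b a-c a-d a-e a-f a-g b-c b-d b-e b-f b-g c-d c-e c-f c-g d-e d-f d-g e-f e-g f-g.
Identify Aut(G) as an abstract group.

All 7 vertices are pairwise adjacent: G = K_7. Every bijection on the vertex set is an automorphism of K_7; hence Aut(K_7) ≅ S_7, order 5040.

the symmetric group on 7 letters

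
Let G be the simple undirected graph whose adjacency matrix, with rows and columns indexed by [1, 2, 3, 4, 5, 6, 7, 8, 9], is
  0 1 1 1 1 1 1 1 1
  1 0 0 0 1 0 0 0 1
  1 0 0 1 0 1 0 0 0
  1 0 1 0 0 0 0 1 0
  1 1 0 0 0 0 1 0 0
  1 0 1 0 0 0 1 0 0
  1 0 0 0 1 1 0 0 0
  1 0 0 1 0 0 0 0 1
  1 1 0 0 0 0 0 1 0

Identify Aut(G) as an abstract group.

Vertex 1 is the unique vertex of degree 8; the remaining 8 vertices each have degree 3 and induce a cycle, so G is the wheel on 9 vertices with hub 1. With the hub fixed, the remaining symmetry is that of the rim cycle C_8, giving the dihedral group D_8.

the dihedral group of order 16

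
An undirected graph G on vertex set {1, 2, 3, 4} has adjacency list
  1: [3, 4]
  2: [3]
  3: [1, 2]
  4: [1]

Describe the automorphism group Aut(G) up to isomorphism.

The degree sequence is [2, 1, 2, 1]; the two degree-1 vertices 2 and 4 are the ends of a path, so G = P_4. The only nontrivial automorphism of a path is the end-to-end reflection, so Aut(G) ≅ Z_2.

C_2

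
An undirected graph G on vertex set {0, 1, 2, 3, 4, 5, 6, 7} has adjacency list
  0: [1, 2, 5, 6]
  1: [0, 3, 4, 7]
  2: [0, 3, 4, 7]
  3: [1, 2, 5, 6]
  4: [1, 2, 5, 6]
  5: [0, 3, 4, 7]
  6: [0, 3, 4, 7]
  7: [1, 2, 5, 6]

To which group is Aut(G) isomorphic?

G is 4-regular and bipartite with parts {1, 2, 5, 6} and {0, 3, 4, 7} (each part is independent and every cross-pair is an edge), so G = K_{4,4}. Aut(K_{4,4}) is the wreath product S_4 ≀ Z_2: permute within each part, then optionally swap the parts; |Aut| = 2·(4!)² = 1152.

S_4 ≀ Z_2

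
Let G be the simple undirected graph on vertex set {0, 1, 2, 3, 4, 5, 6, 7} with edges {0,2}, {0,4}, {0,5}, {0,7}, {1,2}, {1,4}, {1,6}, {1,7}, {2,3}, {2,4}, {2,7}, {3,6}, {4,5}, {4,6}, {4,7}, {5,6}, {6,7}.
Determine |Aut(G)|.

1

Degrees alone do not determine every vertex (e.g. 0 and 1 both have degree 4), but their neighbour-degree multisets differ: N(0) has degrees [3, 5, 5, 6] while N(1) has degrees [5, 5, 5, 6]. Repeating this refinement separates all vertices, so the only automorphism is the identity.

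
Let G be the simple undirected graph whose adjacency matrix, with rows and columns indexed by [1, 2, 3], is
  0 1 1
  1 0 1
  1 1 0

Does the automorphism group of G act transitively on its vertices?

Yes

Every vertex has degree 2, so G is the complete graph K_3. Any permutation of the 3 vertices preserves K_3, so Aut(K_3) = S_3 of order 3! = 6. Under this action every vertex can be carried to every other, so G is vertex-transitive.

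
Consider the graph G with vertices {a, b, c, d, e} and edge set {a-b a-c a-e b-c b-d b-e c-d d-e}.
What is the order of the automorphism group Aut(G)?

8

Vertex b is the unique vertex of degree 4; the remaining 4 vertices each have degree 3 and induce a cycle, so G is the wheel on 5 vertices with hub b. Every automorphism fixes the hub and acts on the rim 4-cycle, so Aut(G) ≅ Aut(C_4) = D_4 of order 8.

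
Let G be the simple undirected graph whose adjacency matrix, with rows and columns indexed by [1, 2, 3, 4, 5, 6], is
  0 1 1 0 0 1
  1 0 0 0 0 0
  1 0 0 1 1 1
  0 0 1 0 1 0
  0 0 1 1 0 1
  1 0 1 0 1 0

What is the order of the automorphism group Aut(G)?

Degrees alone do not determine every vertex (e.g. 1 and 5 both have degree 3), but their neighbour-degree multisets differ: N(1) has degrees [1, 3, 4] while N(5) has degrees [2, 3, 4]. Repeating this refinement separates all vertices, so the only automorphism is the identity.

1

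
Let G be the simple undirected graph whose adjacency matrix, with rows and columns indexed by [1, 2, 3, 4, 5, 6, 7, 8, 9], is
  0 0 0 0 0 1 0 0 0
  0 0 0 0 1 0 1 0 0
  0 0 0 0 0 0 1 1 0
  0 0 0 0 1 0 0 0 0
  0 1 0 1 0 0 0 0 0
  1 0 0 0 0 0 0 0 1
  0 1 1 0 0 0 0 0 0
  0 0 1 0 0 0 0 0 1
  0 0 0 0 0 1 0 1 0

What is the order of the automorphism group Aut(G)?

2

The degree sequence is [1, 2, 2, 1, 2, 2, 2, 2, 2]; the two degree-1 vertices 1 and 4 are the ends of a path, so G = P_9. The only nontrivial automorphism of a path is the end-to-end reflection, so Aut(G) ≅ Z_2.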